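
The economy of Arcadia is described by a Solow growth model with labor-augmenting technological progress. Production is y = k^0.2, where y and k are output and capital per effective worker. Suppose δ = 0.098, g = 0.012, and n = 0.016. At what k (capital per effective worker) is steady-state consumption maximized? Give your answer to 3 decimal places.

n + g + δ = 0.016 + 0.012 + 0.098 = 0.126.
Golden rule sets MPK = n+g+δ: 0.2·k^(0.2−1) = 0.126, so k_gold = (0.2/0.126)^(1/0.8) ≈ 1.7817.

k_gold ≈ 1.782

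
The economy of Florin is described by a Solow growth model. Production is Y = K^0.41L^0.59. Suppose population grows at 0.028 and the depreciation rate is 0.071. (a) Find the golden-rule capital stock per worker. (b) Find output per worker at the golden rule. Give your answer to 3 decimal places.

(a) k_gold ≈ 11.118; (b) y_gold ≈ 2.685

The effective depreciation rate is n + δ = 0.028 + 0.071 = 0.099.
Setting f'(k) = n+δ gives 0.41·k^(0.41−1) = 0.099, hence k_gold = (0.41/0.099)^(1/0.59) ≈ 11.1177.
y_gold = 11.1177^0.41 ≈ 2.6845.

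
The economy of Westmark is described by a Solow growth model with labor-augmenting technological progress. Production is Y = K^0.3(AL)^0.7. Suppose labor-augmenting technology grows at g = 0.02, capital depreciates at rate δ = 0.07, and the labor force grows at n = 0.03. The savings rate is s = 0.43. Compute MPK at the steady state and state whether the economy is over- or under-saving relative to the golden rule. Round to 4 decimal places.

Capital per effective worker breaks even when investment replaces (n + g + δ)·k; here n + g + δ = 0.12.
Steady-state k*: s·k^0.3 = 0.12·k gives k* = (0.43/0.12)^(1/0.7) ≈ 6.1921.
MPK = 0.3·6.1921^(-0.7) ≈ 0.0837.
MPK < n+g+δ = 0.12, so the economy is dynamically inefficient (over-saving).

over-saving; MPK ≈ 0.0837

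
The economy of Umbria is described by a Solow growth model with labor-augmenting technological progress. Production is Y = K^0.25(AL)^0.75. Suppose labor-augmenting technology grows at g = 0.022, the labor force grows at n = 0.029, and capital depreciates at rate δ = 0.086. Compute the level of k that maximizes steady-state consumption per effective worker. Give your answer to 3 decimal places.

The effective depreciation rate is n + g + δ = 0.029 + 0.022 + 0.086 = 0.137.
Maximizing c = f(k) − (n+g+δ)·k gives f'(k) = n+g+δ, i.e. 0.25·k^(0.25−1) = 0.137, so k_gold = (0.25/0.137)^(1/0.75) ≈ 2.2299.

k_gold ≈ 2.230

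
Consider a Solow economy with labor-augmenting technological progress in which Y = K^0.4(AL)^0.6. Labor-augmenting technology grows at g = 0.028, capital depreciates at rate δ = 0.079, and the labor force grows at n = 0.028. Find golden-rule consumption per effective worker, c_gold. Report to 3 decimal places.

c_gold ≈ 1.238

The effective depreciation rate is n + g + δ = 0.028 + 0.028 + 0.079 = 0.135.
Setting f'(k) = n+g+δ gives 0.4·k^(0.4−1) = 0.135, hence k_gold = (0.4/0.135)^(1/0.6) ≈ 6.1124.
y_gold = 6.1124^0.4 ≈ 2.0629.
c_gold = y_gold − (n+g+δ)·k_gold = 2.0629 − 0.135·6.1124 ≈ 1.2378.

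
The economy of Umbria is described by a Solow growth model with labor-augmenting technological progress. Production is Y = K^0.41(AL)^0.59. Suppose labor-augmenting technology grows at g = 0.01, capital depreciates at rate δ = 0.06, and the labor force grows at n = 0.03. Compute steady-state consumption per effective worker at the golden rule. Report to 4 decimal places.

n + g + δ = 0.03 + 0.01 + 0.06 = 0.1.
Maximizing c = f(k) − (n+g+δ)·k gives f'(k) = n+g+δ, i.e. 0.41·k^(0.41−1) = 0.1, so k_gold = (0.41/0.1)^(1/0.59) ≈ 10.9299.
y_gold = 10.9299^0.41 ≈ 2.6658.
c_gold = y_gold − (n+g+δ)·k_gold = 2.6658 − 0.1·10.9299 ≈ 1.5728.

c_gold ≈ 1.5728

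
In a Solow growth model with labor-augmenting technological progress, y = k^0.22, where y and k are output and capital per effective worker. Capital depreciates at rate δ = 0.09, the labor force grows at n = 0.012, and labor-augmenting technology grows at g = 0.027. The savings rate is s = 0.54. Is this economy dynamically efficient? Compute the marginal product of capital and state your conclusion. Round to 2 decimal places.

n + g + δ = 0.012 + 0.027 + 0.09 = 0.129.
Steady-state k*: s·k^0.22 = 0.129·k gives k* = (0.54/0.129)^(1/0.78) ≈ 6.2688.
MPK = 0.22·6.2688^(-0.78) ≈ 0.0526.
MPK < n+g+δ = 0.129, so the economy is dynamically inefficient (over-saving).

dynamically inefficient; MPK ≈ 0.05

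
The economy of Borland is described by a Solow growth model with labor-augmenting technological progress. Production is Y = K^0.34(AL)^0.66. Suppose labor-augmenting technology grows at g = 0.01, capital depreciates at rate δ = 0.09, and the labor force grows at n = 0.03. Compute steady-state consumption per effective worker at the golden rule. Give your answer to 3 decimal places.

c_gold ≈ 1.083

Break-even investment rate: n + g + δ = 0.03 + 0.01 + 0.09 = 0.13.
Maximizing c = f(k) − (n+g+δ)·k gives f'(k) = n+g+δ, i.e. 0.34·k^(0.34−1) = 0.13, so k_gold = (0.34/0.13)^(1/0.66) ≈ 4.2917.
y_gold = 4.2917^0.34 ≈ 1.6409.
c_gold = y_gold − (n+g+δ)·k_gold = 1.6409 − 0.13·4.2917 ≈ 1.0830.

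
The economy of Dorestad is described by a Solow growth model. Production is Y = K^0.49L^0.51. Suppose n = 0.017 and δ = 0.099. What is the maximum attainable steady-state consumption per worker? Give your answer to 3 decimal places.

n + δ = 0.017 + 0.099 = 0.116.
Setting f'(k) = n+δ gives 0.49·k^(0.49−1) = 0.116, hence k_gold = (0.49/0.116)^(1/0.51) ≈ 16.8631.
y_gold = 16.8631^0.49 ≈ 3.9921.
c_gold = y_gold − (n+δ)·k_gold = 3.9921 − 0.116·16.8631 ≈ 2.0360.

c_gold ≈ 2.036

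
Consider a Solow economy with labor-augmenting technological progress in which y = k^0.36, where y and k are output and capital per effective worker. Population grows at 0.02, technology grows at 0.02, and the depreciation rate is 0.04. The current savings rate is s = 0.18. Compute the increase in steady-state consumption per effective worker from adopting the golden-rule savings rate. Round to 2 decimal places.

n + g + δ = 0.02 + 0.02 + 0.04 = 0.08.
Current steady state (s = 0.18): k* = (0.18/0.08)^(1/0.64) ≈ 3.5505, y* = 3.5505^0.36 ≈ 1.5780, c* = (1−0.18)·1.5780 ≈ 1.2939.
Golden rule sets MPK = n+g+δ: 0.36·k^(0.36−1) = 0.08, so k_gold = (0.36/0.08)^(1/0.64) ≈ 10.4868.
y_gold = 10.4868^0.36 ≈ 2.3304, c_gold = y_gold − 0.08·k_gold ≈ 1.4915.
Gain: Δc = 1.4915 − 1.2939 ≈ 0.1975.

Δc ≈ 0.20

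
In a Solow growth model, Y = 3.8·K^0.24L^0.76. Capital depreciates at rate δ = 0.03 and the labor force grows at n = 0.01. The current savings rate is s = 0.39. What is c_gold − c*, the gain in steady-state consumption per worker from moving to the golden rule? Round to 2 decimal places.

Δc ≈ 0.50

Capital per worker breaks even when investment replaces (n + δ)·k; here n + δ = 0.04.
Current steady state (s = 0.39): k* = (0.39·3.8/0.04)^(1/0.76) ≈ 115.9298, y* = 3.8·115.9298^0.24 ≈ 11.8902, c* = (1−0.39)·11.8902 ≈ 7.2530.
Golden rule sets MPK = n+δ: 0.24·3.8·k^(0.24−1) = 0.04, so k_gold = (0.24·3.8/0.04)^(1/0.76) ≈ 61.2007.
y_gold = 3.8·61.2007^0.24 ≈ 10.2001, c_gold = y_gold − 0.04·k_gold ≈ 7.7521.
Gain: Δc = 7.7521 − 7.2530 ≈ 0.4990.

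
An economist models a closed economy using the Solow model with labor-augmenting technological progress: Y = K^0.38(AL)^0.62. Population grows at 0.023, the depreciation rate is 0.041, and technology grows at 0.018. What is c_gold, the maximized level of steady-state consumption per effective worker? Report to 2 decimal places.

c_gold ≈ 1.59

n + g + δ = 0.023 + 0.018 + 0.041 = 0.082.
Golden rule sets MPK = n+g+δ: 0.38·k^(0.38−1) = 0.082, so k_gold = (0.38/0.082)^(1/0.62) ≈ 11.8616.
y_gold = 11.8616^0.38 ≈ 2.5596.
c_gold = y_gold − (n+g+δ)·k_gold = 2.5596 − 0.082·11.8616 ≈ 1.5870.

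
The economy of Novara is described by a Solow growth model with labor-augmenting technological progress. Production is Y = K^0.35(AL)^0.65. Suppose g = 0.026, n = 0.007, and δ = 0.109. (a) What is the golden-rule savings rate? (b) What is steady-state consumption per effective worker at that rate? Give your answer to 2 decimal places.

Break-even investment rate: n + g + δ = 0.007 + 0.026 + 0.109 = 0.142.
For Cobb-Douglas, s_gold equals capital's share: s_gold = 0.35.
Maximizing c = f(k) − (n+g+δ)·k gives f'(k) = n+g+δ, i.e. 0.35·k^(0.35−1) = 0.142, so k_gold = (0.35/0.142)^(1/0.65) ≈ 4.0062.
y_gold = 4.0062^0.35 ≈ 1.6254; c_gold = (1−0.35)·y_gold ≈ 1.0565.

(a) s_gold = 0.35; (b) c_gold ≈ 1.06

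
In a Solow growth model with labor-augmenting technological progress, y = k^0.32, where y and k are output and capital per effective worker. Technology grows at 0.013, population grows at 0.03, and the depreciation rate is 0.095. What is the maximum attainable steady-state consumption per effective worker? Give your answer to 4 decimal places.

Break-even investment rate: n + g + δ = 0.03 + 0.013 + 0.095 = 0.138.
At the golden rule the marginal product of capital equals n+g+δ: 0.32·k^(0.32−1) = 0.138. Solving, k_gold = (0.32/0.138)^(1/0.68) ≈ 3.4448.
y_gold = 3.4448^0.32 ≈ 1.4856.
c_gold = y_gold − (n+g+δ)·k_gold = 1.4856 − 0.138·3.4448 ≈ 1.0102.

c_gold ≈ 1.0102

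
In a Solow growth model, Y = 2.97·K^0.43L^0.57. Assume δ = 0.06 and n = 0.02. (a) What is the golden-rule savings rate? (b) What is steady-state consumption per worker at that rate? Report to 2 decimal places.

(a) s_gold = 0.43; (b) c_gold ≈ 13.69

The effective depreciation rate is n + δ = 0.02 + 0.06 = 0.08.
For Cobb-Douglas, s_gold equals capital's share: s_gold = 0.43.
Maximizing c = f(k) − (n+δ)·k gives f'(k) = n+δ, i.e. 0.43·2.97·k^(0.43−1) = 0.08, so k_gold = (0.43·2.97/0.08)^(1/0.57) ≈ 129.0515.
y_gold = 2.97·129.0515^0.43 ≈ 24.0096; c_gold = (1−0.43)·y_gold ≈ 13.6855.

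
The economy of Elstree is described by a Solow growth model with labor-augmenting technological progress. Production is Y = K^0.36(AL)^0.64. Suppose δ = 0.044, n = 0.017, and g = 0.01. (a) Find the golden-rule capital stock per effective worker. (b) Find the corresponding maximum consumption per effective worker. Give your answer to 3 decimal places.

(a) k_gold ≈ 12.637; (b) c_gold ≈ 1.595

n + g + δ = 0.017 + 0.01 + 0.044 = 0.071.
Golden rule sets MPK = n+g+δ: 0.36·k^(0.36−1) = 0.071, so k_gold = (0.36/0.071)^(1/0.64) ≈ 12.6366.
y_gold = 12.6366^0.36 ≈ 2.4922; c_gold = y_gold − 0.071·k_gold ≈ 1.5950.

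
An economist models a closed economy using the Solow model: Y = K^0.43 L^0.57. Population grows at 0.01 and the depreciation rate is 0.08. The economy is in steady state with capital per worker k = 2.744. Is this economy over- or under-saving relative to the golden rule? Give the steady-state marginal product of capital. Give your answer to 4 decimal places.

Capital per worker breaks even when investment replaces (n + δ)·k; here n + δ = 0.09.
MPK = 0.43·k^(0.43−1) = 0.43·2.744^(-0.57) ≈ 0.2419.
MPK > 0.09, so the economy is dynamically efficient (under-saving).

under-saving; MPK ≈ 0.2419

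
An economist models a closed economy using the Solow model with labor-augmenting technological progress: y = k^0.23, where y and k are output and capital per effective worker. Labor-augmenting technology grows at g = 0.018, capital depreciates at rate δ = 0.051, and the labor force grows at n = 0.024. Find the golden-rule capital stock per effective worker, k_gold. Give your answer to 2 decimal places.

Capital per effective worker breaks even when investment replaces (n + g + δ)·k; here n + g + δ = 0.093.
Setting f'(k) = n+g+δ gives 0.23·k^(0.23−1) = 0.093, hence k_gold = (0.23/0.093)^(1/0.77) ≈ 3.2412.

k_gold ≈ 3.24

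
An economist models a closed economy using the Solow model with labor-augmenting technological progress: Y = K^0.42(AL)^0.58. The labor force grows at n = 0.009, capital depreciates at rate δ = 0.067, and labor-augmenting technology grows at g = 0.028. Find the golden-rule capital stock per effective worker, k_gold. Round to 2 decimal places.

n + g + δ = 0.009 + 0.028 + 0.067 = 0.104.
Setting f'(k) = n+g+δ gives 0.42·k^(0.42−1) = 0.104, hence k_gold = (0.42/0.104)^(1/0.58) ≈ 11.0969.

k_gold ≈ 11.10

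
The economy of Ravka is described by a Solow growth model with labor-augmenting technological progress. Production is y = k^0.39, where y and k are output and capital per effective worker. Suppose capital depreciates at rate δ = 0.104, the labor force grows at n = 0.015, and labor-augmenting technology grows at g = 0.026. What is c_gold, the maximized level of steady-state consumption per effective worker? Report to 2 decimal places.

The effective depreciation rate is n + g + δ = 0.015 + 0.026 + 0.104 = 0.145.
Setting f'(k) = n+g+δ gives 0.39·k^(0.39−1) = 0.145, hence k_gold = (0.39/0.145)^(1/0.61) ≈ 5.0631.
y_gold = 5.0631^0.39 ≈ 1.8825.
c_gold = y_gold − (n+g+δ)·k_gold = 1.8825 − 0.145·5.0631 ≈ 1.1483.

c_gold ≈ 1.15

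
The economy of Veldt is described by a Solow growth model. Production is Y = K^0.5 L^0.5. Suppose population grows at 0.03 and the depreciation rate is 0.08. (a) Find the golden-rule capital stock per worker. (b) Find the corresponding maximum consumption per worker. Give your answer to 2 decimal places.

Break-even investment rate: n + δ = 0.03 + 0.08 = 0.11.
At the golden rule the marginal product of capital equals n+δ: 0.5·k^(0.5−1) = 0.11. Solving, k_gold = (0.5/0.11)^(1/0.5) ≈ 20.6612.
y_gold = 20.6612^0.5 ≈ 4.5455; c_gold = y_gold − 0.11·k_gold ≈ 2.2727.

(a) k_gold ≈ 20.66; (b) c_gold ≈ 2.27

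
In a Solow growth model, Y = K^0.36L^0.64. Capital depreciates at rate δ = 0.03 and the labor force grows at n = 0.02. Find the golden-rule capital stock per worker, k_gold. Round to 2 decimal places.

k_gold ≈ 21.86

The effective depreciation rate is n + δ = 0.02 + 0.03 = 0.05.
At the golden rule the marginal product of capital equals n+δ: 0.36·k^(0.36−1) = 0.05. Solving, k_gold = (0.36/0.05)^(1/0.64) ≈ 21.8566.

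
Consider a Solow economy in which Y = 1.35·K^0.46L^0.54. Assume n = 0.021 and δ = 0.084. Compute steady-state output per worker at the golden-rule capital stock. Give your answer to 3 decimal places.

n + δ = 0.021 + 0.084 = 0.105.
Maximizing c = f(k) − (n+δ)·k gives f'(k) = n+δ, i.e. 0.46·1.35·k^(0.46−1) = 0.105, so k_gold = (0.46·1.35/0.105)^(1/0.54) ≈ 26.8812.
Output: y_gold = 1.35·k_gold^0.46 = 1.35·26.8812^0.46 ≈ 6.1359.

y_gold ≈ 6.136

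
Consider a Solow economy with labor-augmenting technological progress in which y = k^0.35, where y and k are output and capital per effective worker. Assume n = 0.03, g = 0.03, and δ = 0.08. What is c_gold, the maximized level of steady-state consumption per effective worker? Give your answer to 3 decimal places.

n + g + δ = 0.03 + 0.03 + 0.08 = 0.14.
Setting f'(k) = n+g+δ gives 0.35·k^(0.35−1) = 0.14, hence k_gold = (0.35/0.14)^(1/0.65) ≈ 4.0946.
y_gold = 4.0946^0.35 ≈ 1.6379.
c_gold = y_gold − (n+g+δ)·k_gold = 1.6379 − 0.14·4.0946 ≈ 1.0646.

c_gold ≈ 1.065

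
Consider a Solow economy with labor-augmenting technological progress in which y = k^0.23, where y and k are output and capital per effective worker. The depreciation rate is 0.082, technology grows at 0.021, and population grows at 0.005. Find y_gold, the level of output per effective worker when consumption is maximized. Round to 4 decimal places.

Break-even investment rate: n + g + δ = 0.005 + 0.021 + 0.082 = 0.108.
At the golden rule the marginal product of capital equals n+g+δ: 0.23·k^(0.23−1) = 0.108. Solving, k_gold = (0.23/0.108)^(1/0.77) ≈ 2.6691.
Output: y_gold = k_gold^0.23 = 2.6691^0.23 ≈ 1.2533.

y_gold ≈ 1.2533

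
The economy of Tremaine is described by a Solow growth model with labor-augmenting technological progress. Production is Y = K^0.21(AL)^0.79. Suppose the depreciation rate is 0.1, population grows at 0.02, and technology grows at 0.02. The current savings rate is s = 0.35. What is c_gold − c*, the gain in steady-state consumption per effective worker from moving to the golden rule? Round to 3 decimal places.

Δc ≈ 0.051

Break-even investment rate: n + g + δ = 0.02 + 0.02 + 0.1 = 0.14.
Current steady state (s = 0.35): k* = (0.35/0.14)^(1/0.79) ≈ 3.1895, y* = 3.1895^0.21 ≈ 1.2758, c* = (1−0.35)·1.2758 ≈ 0.8293.
Maximizing c = f(k) − (n+g+δ)·k gives f'(k) = n+g+δ, i.e. 0.21·k^(0.21−1) = 0.14, so k_gold = (0.21/0.14)^(1/0.79) ≈ 1.6707.
y_gold = 1.6707^0.21 ≈ 1.1138, c_gold = y_gold − 0.14·k_gold ≈ 0.8799.
Gain: Δc = 0.8799 − 0.8293 ≈ 0.0506.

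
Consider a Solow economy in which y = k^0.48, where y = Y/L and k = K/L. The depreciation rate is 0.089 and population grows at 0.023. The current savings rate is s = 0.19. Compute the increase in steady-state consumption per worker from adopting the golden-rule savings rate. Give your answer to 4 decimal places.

The effective depreciation rate is n + δ = 0.023 + 0.089 = 0.112.
Current steady state (s = 0.19): k* = (0.19/0.112)^(1/0.52) ≈ 2.7632, y* = 2.7632^0.48 ≈ 1.6288, c* = (1−0.19)·1.6288 ≈ 1.3194.
At the golden rule the marginal product of capital equals n+δ: 0.48·k^(0.48−1) = 0.112. Solving, k_gold = (0.48/0.112)^(1/0.52) ≈ 16.4221.
y_gold = 16.4221^0.48 ≈ 3.8318, c_gold = y_gold − 0.112·k_gold ≈ 1.9926.
Gain: Δc = 1.9926 − 1.3194 ≈ 0.6732.

Δc ≈ 0.6732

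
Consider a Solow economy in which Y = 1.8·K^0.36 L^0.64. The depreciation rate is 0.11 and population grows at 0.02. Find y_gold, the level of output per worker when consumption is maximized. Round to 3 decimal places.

Capital per worker breaks even when investment replaces (n + δ)·k; here n + δ = 0.13.
Maximizing c = f(k) − (n+δ)·k gives f'(k) = n+δ, i.e. 0.36·1.8·k^(0.36−1) = 0.13, so k_gold = (0.36·1.8/0.13)^(1/0.64) ≈ 12.3041.
Output: y_gold = 1.8·k_gold^0.36 = 1.8·12.3041^0.36 ≈ 4.4431.

y_gold ≈ 4.443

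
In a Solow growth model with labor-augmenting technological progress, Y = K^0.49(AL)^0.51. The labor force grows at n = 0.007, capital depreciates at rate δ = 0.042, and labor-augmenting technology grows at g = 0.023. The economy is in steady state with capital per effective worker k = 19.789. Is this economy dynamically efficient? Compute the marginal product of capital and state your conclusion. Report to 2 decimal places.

n + g + δ = 0.007 + 0.023 + 0.042 = 0.072.
MPK = 0.49·k^(0.49−1) = 0.49·19.789^(-0.51) ≈ 0.1069.
MPK > 0.072, so the economy is dynamically efficient (under-saving).

dynamically efficient; MPK ≈ 0.11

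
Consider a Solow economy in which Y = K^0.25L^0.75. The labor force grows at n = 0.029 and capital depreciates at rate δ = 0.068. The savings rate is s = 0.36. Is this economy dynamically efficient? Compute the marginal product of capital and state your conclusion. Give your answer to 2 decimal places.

Capital per worker breaks even when investment replaces (n + δ)·k; here n + δ = 0.097.
Steady-state k*: s·k^0.25 = 0.097·k gives k* = (0.36/0.097)^(1/0.75) ≈ 5.7461.
MPK = 0.25·5.7461^(-0.75) ≈ 0.0674.
MPK < n+δ = 0.097, so the economy is dynamically inefficient (over-saving).

dynamically inefficient; MPK ≈ 0.07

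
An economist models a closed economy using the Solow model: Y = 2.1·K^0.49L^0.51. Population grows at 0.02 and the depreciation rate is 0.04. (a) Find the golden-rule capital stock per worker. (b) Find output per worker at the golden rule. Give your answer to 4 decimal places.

n + δ = 0.02 + 0.04 = 0.06.
Golden rule sets MPK = n+δ: 0.49·2.1·k^(0.49−1) = 0.06, so k_gold = (0.49·2.1/0.06)^(1/0.51) ≈ 263.1030.
y_gold = 2.1·263.1030^0.49 ≈ 32.2167.

(a) k_gold ≈ 263.1030; (b) y_gold ≈ 32.2167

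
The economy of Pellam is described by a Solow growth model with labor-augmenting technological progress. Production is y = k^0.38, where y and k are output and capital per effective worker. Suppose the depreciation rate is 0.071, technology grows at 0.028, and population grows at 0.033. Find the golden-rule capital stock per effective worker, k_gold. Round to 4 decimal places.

k_gold ≈ 5.5038

The effective depreciation rate is n + g + δ = 0.033 + 0.028 + 0.071 = 0.132.
Maximizing c = f(k) − (n+g+δ)·k gives f'(k) = n+g+δ, i.e. 0.38·k^(0.38−1) = 0.132, so k_gold = (0.38/0.132)^(1/0.62) ≈ 5.5038.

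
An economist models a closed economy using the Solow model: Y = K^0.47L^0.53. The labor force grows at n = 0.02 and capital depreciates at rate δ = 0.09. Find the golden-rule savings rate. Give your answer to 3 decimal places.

s_gold = 0.470

Capital per worker breaks even when investment replaces (n + δ)·k; here n + δ = 0.11.
At the golden rule MPK = n+δ, and in any Cobb-Douglas steady state s = (n+δ)·k/y = MPK·k/y = capital's share 0.47.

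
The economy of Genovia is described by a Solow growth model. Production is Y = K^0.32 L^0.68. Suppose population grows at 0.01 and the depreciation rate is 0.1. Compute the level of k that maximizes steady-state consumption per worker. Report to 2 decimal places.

Break-even investment rate: n + δ = 0.01 + 0.1 = 0.11.
Maximizing c = f(k) − (n+δ)·k gives f'(k) = n+δ, i.e. 0.32·k^(0.32−1) = 0.11, so k_gold = (0.32/0.11)^(1/0.68) ≈ 4.8083.

k_gold ≈ 4.81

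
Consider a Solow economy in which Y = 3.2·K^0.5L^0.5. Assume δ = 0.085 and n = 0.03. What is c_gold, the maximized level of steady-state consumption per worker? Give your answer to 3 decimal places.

c_gold ≈ 22.261

n + δ = 0.03 + 0.085 = 0.115.
Setting f'(k) = n+δ gives 0.5·3.2·k^(0.5−1) = 0.115, hence k_gold = (0.5·3.2/0.115)^(1/0.5) ≈ 193.5728.
y_gold = 3.2·193.5728^0.5 ≈ 44.5217.
c_gold = y_gold − (n+δ)·k_gold = 44.5217 − 0.115·193.5728 ≈ 22.2609.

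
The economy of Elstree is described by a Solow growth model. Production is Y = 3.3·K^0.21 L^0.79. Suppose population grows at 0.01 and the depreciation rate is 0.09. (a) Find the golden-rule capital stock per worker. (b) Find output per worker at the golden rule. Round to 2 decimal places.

(a) k_gold ≈ 11.59; (b) y_gold ≈ 5.52

The effective depreciation rate is n + δ = 0.01 + 0.09 = 0.1.
Golden rule sets MPK = n+δ: 0.21·3.3·k^(0.21−1) = 0.1, so k_gold = (0.21·3.3/0.1)^(1/0.79) ≈ 11.5936.
y_gold = 3.3·11.5936^0.21 ≈ 5.5208.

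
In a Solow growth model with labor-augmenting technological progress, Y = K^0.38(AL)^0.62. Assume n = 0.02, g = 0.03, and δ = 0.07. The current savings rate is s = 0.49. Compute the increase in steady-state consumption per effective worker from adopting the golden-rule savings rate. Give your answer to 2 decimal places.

Δc ≈ 0.05

Break-even investment rate: n + g + δ = 0.02 + 0.03 + 0.07 = 0.12.
Current steady state (s = 0.49): k* = (0.49/0.12)^(1/0.62) ≈ 9.6718, y* = 9.6718^0.38 ≈ 2.3686, c* = (1−0.49)·2.3686 ≈ 1.2080.
Maximizing c = f(k) − (n+g+δ)·k gives f'(k) = n+g+δ, i.e. 0.38·k^(0.38−1) = 0.12, so k_gold = (0.38/0.12)^(1/0.62) ≈ 6.4183.
y_gold = 6.4183^0.38 ≈ 2.0268, c_gold = y_gold − 0.12·k_gold ≈ 1.2566.
Gain: Δc = 1.2566 − 1.2080 ≈ 0.0487.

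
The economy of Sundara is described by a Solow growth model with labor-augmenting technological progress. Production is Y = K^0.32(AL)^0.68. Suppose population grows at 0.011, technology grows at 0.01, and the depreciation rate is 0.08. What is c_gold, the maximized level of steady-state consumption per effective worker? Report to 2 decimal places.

n + g + δ = 0.011 + 0.01 + 0.08 = 0.101.
Setting f'(k) = n+g+δ gives 0.32·k^(0.32−1) = 0.101, hence k_gold = (0.32/0.101)^(1/0.68) ≈ 5.4515.
y_gold = 5.4515^0.32 ≈ 1.7206.
c_gold = y_gold − (n+g+δ)·k_gold = 1.7206 − 0.101·5.4515 ≈ 1.1700.

c_gold ≈ 1.17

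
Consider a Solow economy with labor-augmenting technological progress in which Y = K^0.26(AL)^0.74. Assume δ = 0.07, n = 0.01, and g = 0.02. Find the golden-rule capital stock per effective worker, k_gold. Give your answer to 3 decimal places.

k_gold ≈ 3.637

Capital per effective worker breaks even when investment replaces (n + g + δ)·k; here n + g + δ = 0.1.
Golden rule sets MPK = n+g+δ: 0.26·k^(0.26−1) = 0.1, so k_gold = (0.26/0.1)^(1/0.74) ≈ 3.6373.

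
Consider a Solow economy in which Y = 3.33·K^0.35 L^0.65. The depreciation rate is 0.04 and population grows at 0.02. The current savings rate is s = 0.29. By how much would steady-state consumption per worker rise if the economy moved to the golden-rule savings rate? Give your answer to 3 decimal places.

Capital per worker breaks even when investment replaces (n + δ)·k; here n + δ = 0.06.
Current steady state (s = 0.29): k* = (0.29·3.33/0.06)^(1/0.65) ≈ 71.8535, y* = 3.33·71.8535^0.35 ≈ 14.8662, c* = (1−0.29)·14.8662 ≈ 10.5550.
Maximizing c = f(k) − (n+δ)·k gives f'(k) = n+δ, i.e. 0.35·3.33·k^(0.35−1) = 0.06, so k_gold = (0.35·3.33/0.06)^(1/0.65) ≈ 95.9608.
y_gold = 3.33·95.9608^0.35 ≈ 16.4504, c_gold = y_gold − 0.06·k_gold ≈ 10.6928.
Gain: Δc = 10.6928 − 10.5550 ≈ 0.1378.

Δc ≈ 0.138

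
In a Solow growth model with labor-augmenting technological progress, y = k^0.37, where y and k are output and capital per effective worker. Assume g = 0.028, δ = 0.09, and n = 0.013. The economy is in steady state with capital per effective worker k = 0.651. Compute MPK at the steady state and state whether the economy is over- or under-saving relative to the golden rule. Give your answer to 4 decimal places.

n + g + δ = 0.013 + 0.028 + 0.09 = 0.131.
MPK = 0.37·k^(0.37−1) = 0.37·0.651^(-0.63) ≈ 0.4849.
MPK > 0.131, so the economy is dynamically efficient (under-saving).

under-saving; MPK ≈ 0.4849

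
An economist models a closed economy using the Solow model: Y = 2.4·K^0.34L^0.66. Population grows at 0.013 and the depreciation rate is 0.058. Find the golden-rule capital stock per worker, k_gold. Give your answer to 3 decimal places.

The effective depreciation rate is n + δ = 0.013 + 0.058 = 0.071.
Golden rule sets MPK = n+δ: 0.34·2.4·k^(0.34−1) = 0.071, so k_gold = (0.34·2.4/0.071)^(1/0.66) ≈ 40.4310.

k_gold ≈ 40.431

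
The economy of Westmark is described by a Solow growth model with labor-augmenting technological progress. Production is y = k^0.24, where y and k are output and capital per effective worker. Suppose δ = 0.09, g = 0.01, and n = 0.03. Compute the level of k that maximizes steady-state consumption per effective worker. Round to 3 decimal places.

k_gold ≈ 2.241

Capital per effective worker breaks even when investment replaces (n + g + δ)·k; here n + g + δ = 0.13.
At the golden rule the marginal product of capital equals n+g+δ: 0.24·k^(0.24−1) = 0.13. Solving, k_gold = (0.24/0.13)^(1/0.76) ≈ 2.2405.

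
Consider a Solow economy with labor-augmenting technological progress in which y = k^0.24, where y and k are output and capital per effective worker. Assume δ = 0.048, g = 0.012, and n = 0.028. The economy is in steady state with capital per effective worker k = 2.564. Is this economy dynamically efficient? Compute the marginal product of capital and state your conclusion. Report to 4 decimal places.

Capital per effective worker breaks even when investment replaces (n + g + δ)·k; here n + g + δ = 0.088.
MPK = 0.24·k^(0.24−1) = 0.24·2.564^(-0.76) ≈ 0.1173.
MPK > 0.088, so the economy is dynamically efficient (under-saving).

dynamically efficient; MPK ≈ 0.1173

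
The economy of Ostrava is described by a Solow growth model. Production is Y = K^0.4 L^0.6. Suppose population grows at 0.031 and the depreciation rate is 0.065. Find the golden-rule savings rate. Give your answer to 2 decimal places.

n + δ = 0.031 + 0.065 = 0.096.
At the golden rule MPK = n+δ, and in any Cobb-Douglas steady state s = (n+δ)·k/y = MPK·k/y = capital's share 0.4.

s_gold = 0.40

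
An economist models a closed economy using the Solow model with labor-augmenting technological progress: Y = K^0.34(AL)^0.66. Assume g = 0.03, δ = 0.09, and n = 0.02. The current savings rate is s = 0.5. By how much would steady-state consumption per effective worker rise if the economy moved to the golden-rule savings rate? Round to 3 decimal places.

Capital per effective worker breaks even when investment replaces (n + g + δ)·k; here n + g + δ = 0.14.
Current steady state (s = 0.5): k* = (0.5/0.14)^(1/0.66) ≈ 6.8808, y* = 6.8808^0.34 ≈ 1.9266, c* = (1−0.5)·1.9266 ≈ 0.9633.
Golden rule sets MPK = n+g+δ: 0.34·k^(0.34−1) = 0.14, so k_gold = (0.34/0.14)^(1/0.66) ≈ 3.8359.
y_gold = 3.8359^0.34 ≈ 1.5795, c_gold = y_gold − 0.14·k_gold ≈ 1.0425.
Gain: Δc = 1.0425 − 0.9633 ≈ 0.0791.

Δc ≈ 0.079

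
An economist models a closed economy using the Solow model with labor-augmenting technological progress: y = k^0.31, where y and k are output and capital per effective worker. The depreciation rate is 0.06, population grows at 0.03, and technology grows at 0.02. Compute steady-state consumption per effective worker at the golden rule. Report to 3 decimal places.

Capital per effective worker breaks even when investment replaces (n + g + δ)·k; here n + g + δ = 0.11.
At the golden rule the marginal product of capital equals n+g+δ: 0.31·k^(0.31−1) = 0.11. Solving, k_gold = (0.31/0.11)^(1/0.69) ≈ 4.4888.
y_gold = 4.4888^0.31 ≈ 1.5928.
c_gold = y_gold − (n+g+δ)·k_gold = 1.5928 − 0.11·4.4888 ≈ 1.0990.

c_gold ≈ 1.099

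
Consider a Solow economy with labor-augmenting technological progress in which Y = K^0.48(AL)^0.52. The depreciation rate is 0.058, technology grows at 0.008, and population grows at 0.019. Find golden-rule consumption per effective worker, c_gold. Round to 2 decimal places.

c_gold ≈ 2.57

Break-even investment rate: n + g + δ = 0.019 + 0.008 + 0.058 = 0.085.
Golden rule sets MPK = n+g+δ: 0.48·k^(0.48−1) = 0.085, so k_gold = (0.48/0.085)^(1/0.52) ≈ 27.9134.
y_gold = 27.9134^0.48 ≈ 4.9430.
c_gold = y_gold − (n+g+δ)·k_gold = 4.9430 − 0.085·27.9134 ≈ 2.5704.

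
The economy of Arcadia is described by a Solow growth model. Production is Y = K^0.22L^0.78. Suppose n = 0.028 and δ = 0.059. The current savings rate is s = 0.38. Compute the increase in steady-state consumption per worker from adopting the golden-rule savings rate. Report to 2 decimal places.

Δc ≈ 0.07

Capital per worker breaks even when investment replaces (n + δ)·k; here n + δ = 0.087.
Current steady state (s = 0.38): k* = (0.38/0.087)^(1/0.78) ≈ 6.6199, y* = 6.6199^0.22 ≈ 1.5156, c* = (1−0.38)·1.5156 ≈ 0.9397.
Golden rule sets MPK = n+δ: 0.22·k^(0.22−1) = 0.087, so k_gold = (0.22/0.087)^(1/0.78) ≈ 3.2851.
y_gold = 3.2851^0.22 ≈ 1.2991, c_gold = y_gold − 0.087·k_gold ≈ 1.0133.
Gain: Δc = 1.0133 − 0.9397 ≈ 0.0736.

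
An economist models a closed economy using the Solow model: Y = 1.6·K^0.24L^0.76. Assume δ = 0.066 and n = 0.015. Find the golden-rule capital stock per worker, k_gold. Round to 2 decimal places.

k_gold ≈ 7.75

The effective depreciation rate is n + δ = 0.015 + 0.066 = 0.081.
Maximizing c = f(k) − (n+δ)·k gives f'(k) = n+δ, i.e. 0.24·1.6·k^(0.24−1) = 0.081, so k_gold = (0.24·1.6/0.081)^(1/0.76) ≈ 7.7495.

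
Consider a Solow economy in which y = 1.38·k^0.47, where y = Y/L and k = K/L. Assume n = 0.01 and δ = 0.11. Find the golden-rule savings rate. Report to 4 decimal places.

The effective depreciation rate is n + δ = 0.01 + 0.11 = 0.12.
At the golden rule MPK = n+δ, and in any Cobb-Douglas steady state s = (n+δ)·k/y = MPK·k/y = capital's share 0.47.

s_gold = 0.4700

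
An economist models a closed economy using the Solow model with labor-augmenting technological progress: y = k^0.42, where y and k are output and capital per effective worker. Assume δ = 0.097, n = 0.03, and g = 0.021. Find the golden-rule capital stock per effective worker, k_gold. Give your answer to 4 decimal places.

The effective depreciation rate is n + g + δ = 0.03 + 0.021 + 0.097 = 0.148.
At the golden rule the marginal product of capital equals n+g+δ: 0.42·k^(0.42−1) = 0.148. Solving, k_gold = (0.42/0.148)^(1/0.58) ≈ 6.0397.

k_gold ≈ 6.0397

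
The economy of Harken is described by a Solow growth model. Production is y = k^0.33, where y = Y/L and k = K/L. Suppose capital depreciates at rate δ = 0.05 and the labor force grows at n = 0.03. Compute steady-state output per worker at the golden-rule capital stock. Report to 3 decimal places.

Capital per worker breaks even when investment replaces (n + δ)·k; here n + δ = 0.08.
Golden rule sets MPK = n+δ: 0.33·k^(0.33−1) = 0.08, so k_gold = (0.33/0.08)^(1/0.67) ≈ 8.2898.
Output: y_gold = k_gold^0.33 = 8.2898^0.33 ≈ 2.0096.

y_gold ≈ 2.010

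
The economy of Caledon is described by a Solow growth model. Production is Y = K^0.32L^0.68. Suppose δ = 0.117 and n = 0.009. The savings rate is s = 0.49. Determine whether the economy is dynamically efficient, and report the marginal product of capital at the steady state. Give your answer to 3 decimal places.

dynamically inefficient; MPK ≈ 0.082

The effective depreciation rate is n + δ = 0.009 + 0.117 = 0.126.
Steady-state k*: s·k^0.32 = 0.126·k gives k* = (0.49/0.126)^(1/0.68) ≈ 7.3687.
MPK = 0.32·7.3687^(-0.68) ≈ 0.0823.
MPK < n+δ = 0.126, so the economy is dynamically inefficient (over-saving).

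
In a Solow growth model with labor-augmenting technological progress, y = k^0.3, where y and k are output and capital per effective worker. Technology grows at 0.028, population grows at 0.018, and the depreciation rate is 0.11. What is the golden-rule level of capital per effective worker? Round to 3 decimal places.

k_gold ≈ 2.545

Break-even investment rate: n + g + δ = 0.018 + 0.028 + 0.11 = 0.156.
Golden rule sets MPK = n+g+δ: 0.3·k^(0.3−1) = 0.156, so k_gold = (0.3/0.156)^(1/0.7) ≈ 2.5451.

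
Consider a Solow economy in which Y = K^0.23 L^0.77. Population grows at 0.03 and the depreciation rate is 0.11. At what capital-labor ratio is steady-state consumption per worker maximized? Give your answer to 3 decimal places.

Capital per worker breaks even when investment replaces (n + δ)·k; here n + δ = 0.14.
Setting f'(k) = n+δ gives 0.23·k^(0.23−1) = 0.14, hence k_gold = (0.23/0.14)^(1/0.77) ≈ 1.9055.

k_gold ≈ 1.905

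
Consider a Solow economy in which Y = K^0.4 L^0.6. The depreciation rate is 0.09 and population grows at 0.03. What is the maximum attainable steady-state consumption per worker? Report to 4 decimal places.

c_gold ≈ 1.3389

The effective depreciation rate is n + δ = 0.03 + 0.09 = 0.12.
Golden rule sets MPK = n+δ: 0.4·k^(0.4−1) = 0.12, so k_gold = (0.4/0.12)^(1/0.6) ≈ 7.4381.
y_gold = 7.4381^0.4 ≈ 2.2314.
c_gold = y_gold − (n+δ)·k_gold = 2.2314 − 0.12·7.4381 ≈ 1.3389.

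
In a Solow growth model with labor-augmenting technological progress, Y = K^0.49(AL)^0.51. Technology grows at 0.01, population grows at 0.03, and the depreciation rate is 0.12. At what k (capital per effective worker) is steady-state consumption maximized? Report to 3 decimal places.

k_gold ≈ 8.976

Break-even investment rate: n + g + δ = 0.03 + 0.01 + 0.12 = 0.16.
Maximizing c = f(k) − (n+g+δ)·k gives f'(k) = n+g+δ, i.e. 0.49·k^(0.49−1) = 0.16, so k_gold = (0.49/0.16)^(1/0.51) ≈ 8.9762.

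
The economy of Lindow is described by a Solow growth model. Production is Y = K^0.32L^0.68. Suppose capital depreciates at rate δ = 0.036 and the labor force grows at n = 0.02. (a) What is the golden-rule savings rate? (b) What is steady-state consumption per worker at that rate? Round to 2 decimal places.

Break-even investment rate: n + δ = 0.02 + 0.036 = 0.056.
For Cobb-Douglas, s_gold equals capital's share: s_gold = 0.32.
Setting f'(k) = n+δ gives 0.32·k^(0.32−1) = 0.056, hence k_gold = (0.32/0.056)^(1/0.68) ≈ 12.9772.
y_gold = 12.9772^0.32 ≈ 2.2710; c_gold = (1−0.32)·y_gold ≈ 1.5443.

(a) s_gold = 0.32; (b) c_gold ≈ 1.54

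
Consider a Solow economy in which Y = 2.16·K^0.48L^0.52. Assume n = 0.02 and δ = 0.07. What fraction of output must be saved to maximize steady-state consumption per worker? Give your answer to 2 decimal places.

Break-even investment rate: n + δ = 0.02 + 0.07 = 0.09.
At the golden rule MPK = n+δ, and in any Cobb-Douglas steady state s = (n+δ)·k/y = MPK·k/y = capital's share 0.48.

s_gold = 0.48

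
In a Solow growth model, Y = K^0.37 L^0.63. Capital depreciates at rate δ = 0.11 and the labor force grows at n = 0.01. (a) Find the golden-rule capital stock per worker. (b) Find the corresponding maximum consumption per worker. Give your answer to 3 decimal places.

(a) k_gold ≈ 5.973; (b) c_gold ≈ 1.221

Break-even investment rate: n + δ = 0.01 + 0.11 = 0.12.
Setting f'(k) = n+δ gives 0.37·k^(0.37−1) = 0.12, hence k_gold = (0.37/0.12)^(1/0.63) ≈ 5.9734.
y_gold = 5.9734^0.37 ≈ 1.9373; c_gold = y_gold − 0.12·k_gold ≈ 1.2205.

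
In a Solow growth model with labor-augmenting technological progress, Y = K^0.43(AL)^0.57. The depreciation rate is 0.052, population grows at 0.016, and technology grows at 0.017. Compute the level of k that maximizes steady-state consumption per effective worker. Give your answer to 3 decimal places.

k_gold ≈ 17.186

Capital per effective worker breaks even when investment replaces (n + g + δ)·k; here n + g + δ = 0.085.
Maximizing c = f(k) − (n+g+δ)·k gives f'(k) = n+g+δ, i.e. 0.43·k^(0.43−1) = 0.085, so k_gold = (0.43/0.085)^(1/0.57) ≈ 17.1860.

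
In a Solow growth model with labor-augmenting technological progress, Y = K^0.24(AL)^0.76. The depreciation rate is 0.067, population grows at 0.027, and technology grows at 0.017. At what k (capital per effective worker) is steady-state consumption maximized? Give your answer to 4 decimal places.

k_gold ≈ 2.7583

Break-even investment rate: n + g + δ = 0.027 + 0.017 + 0.067 = 0.111.
Maximizing c = f(k) − (n+g+δ)·k gives f'(k) = n+g+δ, i.e. 0.24·k^(0.24−1) = 0.111, so k_gold = (0.24/0.111)^(1/0.76) ≈ 2.7583.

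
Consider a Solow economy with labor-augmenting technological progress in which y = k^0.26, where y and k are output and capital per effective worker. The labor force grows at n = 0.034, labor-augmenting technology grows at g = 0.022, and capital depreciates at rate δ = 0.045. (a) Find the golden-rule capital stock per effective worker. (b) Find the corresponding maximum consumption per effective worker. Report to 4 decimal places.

(a) k_gold ≈ 3.5887; (b) c_gold ≈ 1.0316

The effective depreciation rate is n + g + δ = 0.034 + 0.022 + 0.045 = 0.101.
Maximizing c = f(k) − (n+g+δ)·k gives f'(k) = n+g+δ, i.e. 0.26·k^(0.26−1) = 0.101, so k_gold = (0.26/0.101)^(1/0.74) ≈ 3.5887.
y_gold = 3.5887^0.26 ≈ 1.3941; c_gold = y_gold − 0.101·k_gold ≈ 1.0316.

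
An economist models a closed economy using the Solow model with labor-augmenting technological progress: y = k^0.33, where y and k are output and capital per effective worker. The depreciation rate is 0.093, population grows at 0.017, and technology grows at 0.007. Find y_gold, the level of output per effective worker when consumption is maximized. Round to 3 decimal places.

The effective depreciation rate is n + g + δ = 0.017 + 0.007 + 0.093 = 0.117.
At the golden rule the marginal product of capital equals n+g+δ: 0.33·k^(0.33−1) = 0.117. Solving, k_gold = (0.33/0.117)^(1/0.67) ≈ 4.7004.
Output: y_gold = k_gold^0.33 = 4.7004^0.33 ≈ 1.6665.

y_gold ≈ 1.666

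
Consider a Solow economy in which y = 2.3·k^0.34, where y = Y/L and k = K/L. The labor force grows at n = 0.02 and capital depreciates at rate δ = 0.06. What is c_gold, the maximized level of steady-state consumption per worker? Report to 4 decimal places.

The effective depreciation rate is n + δ = 0.02 + 0.06 = 0.08.
At the golden rule the marginal product of capital equals n+δ: 0.34·2.3·k^(0.34−1) = 0.08. Solving, k_gold = (0.34·2.3/0.08)^(1/0.66) ≈ 31.6357.
y_gold = 2.3·31.6357^0.34 ≈ 7.4437.
c_gold = y_gold − (n+δ)·k_gold = 7.4437 − 0.08·31.6357 ≈ 4.9128.

c_gold ≈ 4.9128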